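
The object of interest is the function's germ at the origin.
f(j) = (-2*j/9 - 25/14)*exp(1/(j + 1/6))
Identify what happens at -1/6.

The point is an essential singularity.

The exponent 1/(j - (-1/6)) has a pole at -1/6, so exp(1/(j - (-1/6))) takes every nonzero value near it: an essential singularity (not a pole of any order).


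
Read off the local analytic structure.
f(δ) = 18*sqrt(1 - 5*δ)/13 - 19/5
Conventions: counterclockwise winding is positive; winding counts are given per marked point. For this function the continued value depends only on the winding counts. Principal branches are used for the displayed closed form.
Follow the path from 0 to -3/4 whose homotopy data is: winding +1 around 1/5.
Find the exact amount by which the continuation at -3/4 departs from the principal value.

The rational part is single-valued and drops out of the difference; each branch term changes only by its own monodromy.
(18/13)*sqrt(1 - δ/(1/5)): winding +1 is odd, the square root flips sign, contributing -2*(18/13)*sqrt(1 - (-3/4)/(1/5)) = -2*(18/13)*sqrt(19/4) = -(18/13)*sqrt(19).
Summing the contributions at δ = -3/4 gives -(18/13)*sqrt(19).

Continued minus principal equals -(18/13)*sqrt(19).


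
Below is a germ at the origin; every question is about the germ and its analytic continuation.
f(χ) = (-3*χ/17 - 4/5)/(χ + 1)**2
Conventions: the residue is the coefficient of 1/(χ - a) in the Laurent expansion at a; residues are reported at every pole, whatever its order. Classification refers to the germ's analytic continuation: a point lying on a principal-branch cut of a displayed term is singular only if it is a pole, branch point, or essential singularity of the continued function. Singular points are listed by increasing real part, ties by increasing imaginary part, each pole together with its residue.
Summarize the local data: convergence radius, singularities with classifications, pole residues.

Denominator factor (χ + 1)^2: pole of order 2 at -1, modulus 1.
The radius of convergence is the smallest modulus among the singular points: 1.
At the order-2 pole -1 set g(χ) = (χ - (-1))^2*f(χ) = -3*χ/17 - 4/5.
Order-2 pole: residue = g'(a); g'(-1) = -3/17, so the residue is -3/17.

Radius of convergence at 0: 1.
At -1: a pole of order 2; residue -3/17.


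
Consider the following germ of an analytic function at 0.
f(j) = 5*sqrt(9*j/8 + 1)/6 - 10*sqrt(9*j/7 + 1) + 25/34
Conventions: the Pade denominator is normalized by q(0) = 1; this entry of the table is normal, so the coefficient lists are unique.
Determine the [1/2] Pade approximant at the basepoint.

The Pade approximant has numerator coefficients [-430/51, -2383270585/249412576]; denominator coefficients [1, 6256857/14671328, -236668203/3286377472].

Taylor coefficients needed (expand at 0): a_0 = -430/51, a_1 = -1335/224, a_2 = 97065/50176, a_3 = -7048215/5619712.
Write the denominator as Q(j) = 1 + q1*j + q2*j^2. Requiring Q*f - P = O(j^4) with deg P <= 1 kills the coefficients of j^2..j^3 in Q*f:
  j^2: a_2 + q1*a_1 + q2*a_0 = 0, i.e. 97065/50176 + (-1335/224)*q1 + (-430/51)*q2 = 0.
  j^3: a_3 + q1*a_2 + q2*a_1 = 0, i.e. -7048215/5619712 + (97065/50176)*q1 + (-1335/224)*q2 = 0.
Solving this linear system: q1 = 6256857/14671328, q2 = -236668203/3286377472.
The numerator is Q*f truncated at degree 1: P0 = a_0 = -430/51; P1 = a_1 + q1*a_0 = -2383270585/249412576.


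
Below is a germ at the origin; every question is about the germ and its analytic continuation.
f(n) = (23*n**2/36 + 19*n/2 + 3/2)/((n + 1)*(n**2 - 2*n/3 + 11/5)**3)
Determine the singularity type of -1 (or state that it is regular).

The denominator factor n + 1 vanishes at -1 and appears to the power 1; the numerator there equals -265/36, nonzero, and no other factor vanishes.
Hence a pole whose order is the multiplicity, 1.

The point is a pole of order 1.


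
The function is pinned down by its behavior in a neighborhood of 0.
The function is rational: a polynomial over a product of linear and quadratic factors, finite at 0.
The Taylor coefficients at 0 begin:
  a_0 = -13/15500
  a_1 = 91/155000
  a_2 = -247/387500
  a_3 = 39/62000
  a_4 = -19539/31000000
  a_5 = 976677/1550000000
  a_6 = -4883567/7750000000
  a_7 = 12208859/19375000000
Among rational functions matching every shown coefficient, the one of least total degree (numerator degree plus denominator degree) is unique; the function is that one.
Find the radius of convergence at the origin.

The radius of convergence is 1.

No rational of total degree below 4 reproduces all 8 coefficients; solving the [0/4] Pade equations on them gives f(γ) = 26/(31*(γ - 10)**3*(γ + 1)), whose expansion matches every shown term.
Denominator factor (γ + 1): pole of order 1 at -1, modulus 1.
Denominator factor (γ - 10)^3: pole of order 3 at 10, modulus 10.
The radius of convergence is the smallest modulus among the singular points: 1.


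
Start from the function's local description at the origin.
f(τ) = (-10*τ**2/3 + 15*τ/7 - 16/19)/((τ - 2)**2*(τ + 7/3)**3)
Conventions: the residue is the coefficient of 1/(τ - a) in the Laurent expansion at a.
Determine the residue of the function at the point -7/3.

At the order-3 pole -7/3 set g(τ) = (τ - (-7/3))^3*f(τ) = (-10*τ**2/3 + 15*τ/7 - 16/19)/(τ - 2)**2.
Order-3 pole: residue = g''(a)/2; g''(-7/3) = 405558/3798613, so the residue is 202779/3798613.

The residue is 202779/3798613.


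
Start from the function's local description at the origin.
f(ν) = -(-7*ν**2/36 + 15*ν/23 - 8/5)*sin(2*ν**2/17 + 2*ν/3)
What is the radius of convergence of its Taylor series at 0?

The factor -sin(2*ν**2/17 + 2*ν/3) is entire and contributes no finite singular point.
The polynomial part has no poles.
No finite singular points: the Taylor series at 0 converges everywhere.

The radius of convergence is infinite.


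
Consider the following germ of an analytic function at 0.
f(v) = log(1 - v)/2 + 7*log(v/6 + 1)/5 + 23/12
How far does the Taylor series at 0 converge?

Branch term (1/2)*log(1 - v/(1)): its argument vanishes at v = 1, a logarithmic branch point, modulus 1.
Branch term (7/5)*log(1 - v/(-6)): its argument vanishes at v = -6, a logarithmic branch point, modulus 6.
The radius of convergence is the smallest modulus among the singular points: 1.

The radius of convergence is 1.


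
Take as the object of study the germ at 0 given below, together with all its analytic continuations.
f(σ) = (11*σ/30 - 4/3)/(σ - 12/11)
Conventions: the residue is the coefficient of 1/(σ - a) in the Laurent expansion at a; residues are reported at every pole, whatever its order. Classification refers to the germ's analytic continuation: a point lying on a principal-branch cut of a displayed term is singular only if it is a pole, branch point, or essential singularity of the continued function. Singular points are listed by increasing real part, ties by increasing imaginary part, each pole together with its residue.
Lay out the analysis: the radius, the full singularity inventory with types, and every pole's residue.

Radius of convergence at 0: 12/11.
At 12/11: a pole of order 1; residue -14/15.

Denominator factor (σ - 12/11): pole of order 1 at 12/11, modulus 12/11.
The radius of convergence is the smallest modulus among the singular points: 12/11.
At the order-1 pole 12/11 set g(σ) = (σ - (12/11))*f(σ) = 11*σ/30 - 4/3.
Simple pole: residue = g(a) at a = 12/11, which is -14/15.


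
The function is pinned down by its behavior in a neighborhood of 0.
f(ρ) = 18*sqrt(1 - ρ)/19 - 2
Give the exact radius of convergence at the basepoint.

The radius of convergence is 1.

Branch term (18/19)*sqrt(1 - ρ/(1)): its argument vanishes at ρ = 1, a square-root branch point, modulus 1.
The radius of convergence is the smallest modulus among the singular points: 1.


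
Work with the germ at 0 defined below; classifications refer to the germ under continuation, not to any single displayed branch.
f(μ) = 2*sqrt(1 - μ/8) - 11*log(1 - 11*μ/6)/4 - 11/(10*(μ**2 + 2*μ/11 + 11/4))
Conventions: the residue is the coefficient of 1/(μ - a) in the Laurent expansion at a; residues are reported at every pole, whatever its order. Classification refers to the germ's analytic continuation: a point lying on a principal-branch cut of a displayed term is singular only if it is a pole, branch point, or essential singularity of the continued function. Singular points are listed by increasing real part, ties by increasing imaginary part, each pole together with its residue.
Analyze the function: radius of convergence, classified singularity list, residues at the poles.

Radius of convergence at 0: 6/11.
At (-1/11) - ((1/22)*sqrt(1327))*i: a pole of order 1; residue -((121/13270)*sqrt(1327))*i.
At (-1/11) + ((1/22)*sqrt(1327))*i: a pole of order 1; residue ((121/13270)*sqrt(1327))*i.
At 6/11: a logarithmic branch point.
At 8: an algebraic (square-root) branch point.

Denominator factor (μ**2 + 2*μ/11 + 11/4): discriminant -1327/121, complex-conjugate roots (-1/11) + ((1/22)*sqrt(1327))*i and (-1/11) - ((1/22)*sqrt(1327))*i; poles of order 1, moduli (1/2)*sqrt(11) and (1/2)*sqrt(11).
Branch term (-11/4)*log(1 - μ/(6/11)): its argument vanishes at μ = 6/11, a logarithmic branch point, modulus 6/11.
Branch term (2)*sqrt(1 - μ/(8)): its argument vanishes at μ = 8, a square-root branch point, modulus 8.
The radius of convergence is the smallest modulus among the singular points: 6/11.
The branch terms are analytic at (-1/11) - ((1/22)*sqrt(1327))*i and contribute nothing to the residue; only the rational part matters.
The factor μ**2 + 2*μ/11 + 11/4 splits as (μ - a)(μ - a') with a = (-1/11) - ((1/22)*sqrt(1327))*i, a' = (-1/11) + ((1/22)*sqrt(1327))*i. At the order-1 pole a set g(μ) = (μ - a)*(rational part) = [-11/10] / (μ - a').
Simple pole: residue = g(a) at a = (-1/11) - ((1/22)*sqrt(1327))*i, which is -((121/13270)*sqrt(1327))*i.
The branch terms are analytic at (-1/11) + ((1/22)*sqrt(1327))*i and contribute nothing to the residue; only the rational part matters.
The factor μ**2 + 2*μ/11 + 11/4 splits as (μ - a)(μ - a') with a = (-1/11) + ((1/22)*sqrt(1327))*i, a' = (-1/11) - ((1/22)*sqrt(1327))*i. At the order-1 pole a set g(μ) = (μ - a)*(rational part) = [-11/10] / (μ - a').
Simple pole: residue = g(a) at a = (-1/11) + ((1/22)*sqrt(1327))*i, which is ((121/13270)*sqrt(1327))*i.
List the singular points by increasing real part (a conjugate pair: the negative imaginary part first).


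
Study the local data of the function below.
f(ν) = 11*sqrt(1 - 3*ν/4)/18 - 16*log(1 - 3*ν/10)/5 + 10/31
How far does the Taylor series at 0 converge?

Branch term (11/18)*sqrt(1 - ν/(4/3)): its argument vanishes at ν = 4/3, a square-root branch point, modulus 4/3.
Branch term (-16/5)*log(1 - ν/(10/3)): its argument vanishes at ν = 10/3, a logarithmic branch point, modulus 10/3.
The radius of convergence is the smallest modulus among the singular points: 4/3.

The radius of convergence is 4/3.


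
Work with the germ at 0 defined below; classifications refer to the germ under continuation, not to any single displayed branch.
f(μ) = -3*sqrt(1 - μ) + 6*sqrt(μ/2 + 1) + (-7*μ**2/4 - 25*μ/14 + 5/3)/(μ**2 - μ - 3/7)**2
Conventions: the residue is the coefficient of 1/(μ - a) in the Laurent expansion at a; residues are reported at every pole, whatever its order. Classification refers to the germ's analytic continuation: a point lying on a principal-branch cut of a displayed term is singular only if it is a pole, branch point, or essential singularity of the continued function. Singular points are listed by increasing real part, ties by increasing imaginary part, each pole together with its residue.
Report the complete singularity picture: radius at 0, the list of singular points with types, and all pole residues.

Radius of convergence at 0: -1/2 + (1/14)*sqrt(133).
At -2: an algebraic (square-root) branch point.
At 1/2 - (1/14)*sqrt(133): a pole of order 2; residue (64/1083)*sqrt(133).
At 1: an algebraic (square-root) branch point.
At 1/2 + (1/14)*sqrt(133): a pole of order 2; residue -(64/1083)*sqrt(133).


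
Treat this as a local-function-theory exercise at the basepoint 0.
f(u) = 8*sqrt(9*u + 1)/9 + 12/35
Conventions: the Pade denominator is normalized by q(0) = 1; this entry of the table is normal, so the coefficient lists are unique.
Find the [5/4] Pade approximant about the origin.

Taylor coefficients needed (expand at 0): a_0 = 388/315, a_1 = 4, a_2 = -9, a_3 = 81/2, a_4 = -3645/16, a_5 = 45927/32, a_6 = -1240029/128, a_7 = 17537553/256, a_8 = -2051893701/4096, a_9 = 30778405515/8192.
Write the denominator as Q(u) = 1 + q1*u + q2*u^2 + q3*u^3 + q4*u^4. Requiring Q*f - P = O(u^10) with deg P <= 5 kills the coefficients of u^6..u^9 in Q*f:
  u^6: a_6 + q1*a_5 + q2*a_4 + q3*a_3 + q4*a_2 = 0, i.e. -1240029/128 + (45927/32)*q1 + (-3645/16)*q2 + (81/2)*q3 + (-9)*q4 = 0.
  u^7: a_7 + q1*a_6 + q2*a_5 + q3*a_4 + q4*a_3 = 0, i.e. 17537553/256 + (-1240029/128)*q1 + (45927/32)*q2 + (-3645/16)*q3 + (81/2)*q4 = 0.
  u^8: a_8 + q1*a_7 + q2*a_6 + q3*a_5 + q4*a_4 = 0, i.e. -2051893701/4096 + (17537553/256)*q1 + (-1240029/128)*q2 + (45927/32)*q3 + (-3645/16)*q4 = 0.
  u^9: a_9 + q1*a_8 + q2*a_7 + q3*a_6 + q4*a_5 = 0, i.e. 30778405515/8192 + (-2051893701/4096)*q1 + (17537553/256)*q2 + (-1240029/128)*q3 + (45927/32)*q4 = 0.
Solving this linear system: q1 = 18, q2 = 1701/16, q3 = 3645/16, q4 = 32805/256.
The numerator is Q*f truncated at degree 5: P0 = a_0 = 388/315; P1 = a_1 + q1*a_0 = 916/35; P2 = a_2 + q1*a_1 + q2*a_0 = 3879/20; P3 = a_3 + q1*a_2 + q2*a_1 + q3*a_0 = 8181/14; P4 = a_4 + q1*a_3 + q2*a_2 + q3*a_1 + q4*a_0 = 274833/448; P5 = a_5 + q1*a_4 + q2*a_3 + q3*a_2 + q4*a_1 = 6561/64.

The Pade approximant has numerator coefficients [388/315, 916/35, 3879/20, 8181/14, 274833/448, 6561/64]; denominator coefficients [1, 18, 1701/16, 3645/16, 32805/256].


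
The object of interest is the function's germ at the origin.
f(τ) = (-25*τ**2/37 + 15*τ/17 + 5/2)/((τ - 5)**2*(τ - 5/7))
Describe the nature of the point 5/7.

The denominator factor τ - 5/7 vanishes at 5/7 and appears to the power 1; the numerator there equals 171705/61642, nonzero, and no other factor vanishes.
Hence a pole whose order is the multiplicity, 1.

The point is a pole of order 1.


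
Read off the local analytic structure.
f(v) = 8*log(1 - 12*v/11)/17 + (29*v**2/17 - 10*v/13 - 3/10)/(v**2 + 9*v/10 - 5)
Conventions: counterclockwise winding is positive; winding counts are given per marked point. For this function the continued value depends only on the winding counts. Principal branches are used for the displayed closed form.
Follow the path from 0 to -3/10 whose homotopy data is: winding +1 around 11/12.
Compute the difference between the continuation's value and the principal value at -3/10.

The rational part is single-valued and drops out of the difference; each branch term changes only by its own monodromy.
(8/17)*log(1 - v/(11/12)): each positive loop around 11/12 adds 2*pi*i to the log, so winding +1 contributes (8/17)*(1)*2*pi*i = (16/17)*pi*i.
Summing the contributions at v = -3/10 gives (16/17)*pi*i.

Continued minus principal equals (16/17)*pi*i.


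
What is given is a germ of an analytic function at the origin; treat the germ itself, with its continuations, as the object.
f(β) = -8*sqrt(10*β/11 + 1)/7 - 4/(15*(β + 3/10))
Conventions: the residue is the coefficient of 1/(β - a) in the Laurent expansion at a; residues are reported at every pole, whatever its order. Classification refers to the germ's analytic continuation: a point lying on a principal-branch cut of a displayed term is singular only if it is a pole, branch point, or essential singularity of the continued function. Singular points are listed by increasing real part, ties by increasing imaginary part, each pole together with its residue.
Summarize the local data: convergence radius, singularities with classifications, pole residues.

Radius of convergence at 0: 3/10.
At -11/10: an algebraic (square-root) branch point.
At -3/10: a pole of order 1; residue -4/15.

Denominator factor (β + 3/10): pole of order 1 at -3/10, modulus 3/10.
Branch term (-8/7)*sqrt(1 - β/(-11/10)): its argument vanishes at β = -11/10, a square-root branch point, modulus 11/10.
The radius of convergence is the smallest modulus among the singular points: 3/10.
The branch term is analytic at -3/10 and contributes nothing to the residue; only the rational part matters.
At the order-1 pole -3/10 set g(β) = (β - (-3/10))*(rational part) = -4/15.
Simple pole: residue = g(a) at a = -3/10, which is -4/15.
List the singular points by increasing real part (a conjugate pair: the negative imaginary part first).


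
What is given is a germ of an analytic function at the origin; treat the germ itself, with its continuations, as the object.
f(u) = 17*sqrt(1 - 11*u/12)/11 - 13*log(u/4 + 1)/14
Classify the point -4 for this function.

The point is a logarithmic branch point.

The term (-13/14)*log(1 - u/(-4)) has argument 1 - -4/(-4) = 0 at -4: a logarithmic (infinitely-sheeted) branch point; the remaining terms are analytic or single-valued there.


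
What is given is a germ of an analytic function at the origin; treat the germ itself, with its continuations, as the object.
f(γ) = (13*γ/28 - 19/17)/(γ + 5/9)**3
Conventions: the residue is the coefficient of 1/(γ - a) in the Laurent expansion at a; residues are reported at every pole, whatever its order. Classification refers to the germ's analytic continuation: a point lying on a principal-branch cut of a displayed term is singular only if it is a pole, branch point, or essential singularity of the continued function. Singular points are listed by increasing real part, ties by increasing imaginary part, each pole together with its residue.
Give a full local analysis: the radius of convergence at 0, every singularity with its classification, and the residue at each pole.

Denominator factor (γ + 5/9)^3: pole of order 3 at -5/9, modulus 5/9.
The radius of convergence is the smallest modulus among the singular points: 5/9.
At the order-3 pole -5/9 set g(γ) = (γ - (-5/9))^3*f(γ) = 13*γ/28 - 19/17.
Order-3 pole: residue = g''(a)/2; g''(-5/9) = 0, so the residue is 0.

Radius of convergence at 0: 5/9.
At -5/9: a pole of order 3; residue 0.


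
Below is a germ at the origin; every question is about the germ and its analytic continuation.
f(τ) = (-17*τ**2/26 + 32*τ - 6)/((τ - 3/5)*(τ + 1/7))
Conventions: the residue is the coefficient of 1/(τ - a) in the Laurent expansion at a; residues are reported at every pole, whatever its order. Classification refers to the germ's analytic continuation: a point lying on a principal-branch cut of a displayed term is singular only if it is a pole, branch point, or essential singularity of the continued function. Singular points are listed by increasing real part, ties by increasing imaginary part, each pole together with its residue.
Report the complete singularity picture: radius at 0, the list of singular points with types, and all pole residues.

Denominator factor (τ - 3/5): pole of order 1 at 3/5, modulus 3/5.
Denominator factor (τ + 1/7): pole of order 1 at -1/7, modulus 1/7.
The radius of convergence is the smallest modulus among the singular points: 1/7.
At the order-1 pole -1/7 set g(τ) = (τ - (-1/7))*f(τ) = (-17*τ**2/26 + 32*τ - 6)/(τ - 3/5).
Simple pole: residue = g(a) at a = -1/7, which is 67425/4732.
At the order-1 pole 3/5 set g(τ) = (τ - (3/5))*f(τ) = (-17*τ**2/26 + 32*τ - 6)/(τ + 1/7).
Simple pole: residue = g(a) at a = 3/5, which is 58989/3380.
List the singular points by increasing real part (a conjugate pair: the negative imaginary part first).

Radius of convergence at 0: 1/7.
At -1/7: a pole of order 1; residue 67425/4732.
At 3/5: a pole of order 1; residue 58989/3380.


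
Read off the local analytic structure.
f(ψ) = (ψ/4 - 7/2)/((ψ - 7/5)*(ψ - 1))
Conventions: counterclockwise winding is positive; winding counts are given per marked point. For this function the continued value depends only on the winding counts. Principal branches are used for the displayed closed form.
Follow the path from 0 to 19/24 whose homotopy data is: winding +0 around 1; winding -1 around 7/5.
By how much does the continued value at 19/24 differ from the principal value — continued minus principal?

Continued minus principal equals 0.

The function is rational, hence single-valued: continuing it around any pole returns the same value, so the difference is 0.


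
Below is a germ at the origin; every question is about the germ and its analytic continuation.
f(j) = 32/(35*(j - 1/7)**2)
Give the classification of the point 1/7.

The denominator factor j - 1/7 vanishes at 1/7 and appears to the power 2; the numerator there equals 32/35, nonzero, and no other factor vanishes.
Hence a pole whose order is the multiplicity, 2.

The point is a pole of order 2.


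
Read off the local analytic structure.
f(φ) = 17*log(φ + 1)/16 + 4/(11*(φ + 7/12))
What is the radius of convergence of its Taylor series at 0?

Denominator factor (φ + 7/12): pole of order 1 at -7/12, modulus 7/12.
Branch term (17/16)*log(1 - φ/(-1)): its argument vanishes at φ = -1, a logarithmic branch point, modulus 1.
The radius of convergence is the smallest modulus among the singular points: 7/12.

The radius of convergence is 7/12.


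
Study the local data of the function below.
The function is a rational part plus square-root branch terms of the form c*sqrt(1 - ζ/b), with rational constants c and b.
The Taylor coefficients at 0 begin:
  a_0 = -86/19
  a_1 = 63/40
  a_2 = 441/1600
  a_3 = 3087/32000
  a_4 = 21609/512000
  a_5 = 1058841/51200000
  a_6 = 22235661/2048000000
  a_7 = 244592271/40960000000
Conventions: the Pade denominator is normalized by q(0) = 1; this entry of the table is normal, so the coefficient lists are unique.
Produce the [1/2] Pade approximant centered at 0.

The Pade approximant has numerator coefficients [-86/19, 102823/39064]; denominator coefficients [1, -2401/10280, -8379/411200].

Taylor coefficients needed (read off): a_0 = -86/19, a_1 = 63/40, a_2 = 441/1600, a_3 = 3087/32000.
Write the denominator as Q(ζ) = 1 + q1*ζ + q2*ζ^2. Requiring Q*f - P = O(ζ^4) with deg P <= 1 kills the coefficients of ζ^2..ζ^3 in Q*f:
  ζ^2: a_2 + q1*a_1 + q2*a_0 = 0, i.e. 441/1600 + (63/40)*q1 + (-86/19)*q2 = 0.
  ζ^3: a_3 + q1*a_2 + q2*a_1 = 0, i.e. 3087/32000 + (441/1600)*q1 + (63/40)*q2 = 0.
Solving this linear system: q1 = -2401/10280, q2 = -8379/411200.
The numerator is Q*f truncated at degree 1: P0 = a_0 = -86/19; P1 = a_1 + q1*a_0 = 102823/39064.


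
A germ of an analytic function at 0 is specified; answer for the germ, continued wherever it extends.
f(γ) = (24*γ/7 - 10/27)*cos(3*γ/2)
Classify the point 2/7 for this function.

There is no denominator, hence no pole anywhere.
The factor cos(3*γ/2) is entire.
So the germ continues analytically to 2/7.

The point is a regular point.


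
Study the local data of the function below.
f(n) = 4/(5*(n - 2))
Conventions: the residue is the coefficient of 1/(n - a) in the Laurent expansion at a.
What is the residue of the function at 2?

The residue is 4/5.

At the order-1 pole 2 set g(n) = (n - (2))*f(n) = 4/5.
Simple pole: residue = g(a) at a = 2, which is 4/5.


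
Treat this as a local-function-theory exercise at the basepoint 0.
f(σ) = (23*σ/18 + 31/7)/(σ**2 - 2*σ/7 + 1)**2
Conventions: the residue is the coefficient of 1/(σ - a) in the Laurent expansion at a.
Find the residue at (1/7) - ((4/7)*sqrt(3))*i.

The factor σ**2 - 2*σ/7 + 1 splits as (σ - a)(σ - a') with a = (1/7) - ((4/7)*sqrt(3))*i, a' = (1/7) + ((4/7)*sqrt(3))*i. At the order-2 pole a set g(σ) = (σ - a)^2*f(σ) = [23*σ/18 + 31/7] / (σ - a')^2.
Order-2 pole: residue = g'(a); g'((1/7) - ((4/7)*sqrt(3))*i) = ((28469/41472)*sqrt(3))*i, so the residue is ((28469/41472)*sqrt(3))*i.

The residue is ((28469/41472)*sqrt(3))*i.


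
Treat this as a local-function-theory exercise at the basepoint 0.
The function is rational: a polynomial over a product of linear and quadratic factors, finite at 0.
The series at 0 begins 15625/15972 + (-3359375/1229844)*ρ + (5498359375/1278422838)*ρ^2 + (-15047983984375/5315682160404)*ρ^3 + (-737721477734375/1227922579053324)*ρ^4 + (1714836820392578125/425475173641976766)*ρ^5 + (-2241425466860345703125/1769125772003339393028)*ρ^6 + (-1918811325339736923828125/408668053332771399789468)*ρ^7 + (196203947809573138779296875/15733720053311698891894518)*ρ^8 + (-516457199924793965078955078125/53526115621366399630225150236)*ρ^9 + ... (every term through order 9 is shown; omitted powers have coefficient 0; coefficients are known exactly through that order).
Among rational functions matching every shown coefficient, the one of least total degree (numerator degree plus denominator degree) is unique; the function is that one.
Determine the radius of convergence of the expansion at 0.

No rational of total degree below 8 reproduces all 10 coefficients; solving the [0/8] Pade equations on them gives f(ρ) = -25/(32*(ρ**2 + ρ/7 - 3/5)*(ρ**2 + 10*ρ/9 + 11/10)**3), whose expansion matches every shown term.
Denominator factor (ρ**2 + 10*ρ/9 + 11/10)^3: discriminant -1282/405, complex-conjugate roots (-5/9) + ((1/90)*sqrt(6410))*i and (-5/9) - ((1/90)*sqrt(6410))*i; poles of order 3, moduli (1/10)*sqrt(110) and (1/10)*sqrt(110).
Denominator factor (ρ**2 + ρ/7 - 3/5): discriminant 593/245, real irrational roots -1/14 + (1/70)*sqrt(2965) and -1/14 - (1/70)*sqrt(2965); poles of order 1, moduli -1/14 + (1/70)*sqrt(2965) and 1/14 + (1/70)*sqrt(2965).
The radius of convergence is the smallest modulus among the singular points: -1/14 + (1/70)*sqrt(2965).

The radius of convergence is -1/14 + (1/70)*sqrt(2965).


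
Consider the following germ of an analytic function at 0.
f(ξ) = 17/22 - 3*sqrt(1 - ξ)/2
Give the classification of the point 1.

The point is an algebraic (square-root) branch point.

The term (-3/2)*sqrt(1 - ξ/(1)) has argument 1 - 1/(1) = 0 at 1: a square-root (algebraic, two-sheeted) branch point; the remaining terms are analytic or single-valued there.


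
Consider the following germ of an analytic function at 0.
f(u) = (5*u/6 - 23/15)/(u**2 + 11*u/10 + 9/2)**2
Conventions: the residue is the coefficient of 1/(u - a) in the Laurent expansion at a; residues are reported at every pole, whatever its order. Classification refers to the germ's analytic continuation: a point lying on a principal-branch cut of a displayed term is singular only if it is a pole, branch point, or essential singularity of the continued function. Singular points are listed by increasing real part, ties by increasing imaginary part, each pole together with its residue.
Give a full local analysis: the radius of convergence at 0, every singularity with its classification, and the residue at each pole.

Radius of convergence at 0: (3/2)*sqrt(2).
At (-11/20) - ((1/20)*sqrt(1679))*i: a pole of order 2; residue -((11950/8457123)*sqrt(1679))*i.
At (-11/20) + ((1/20)*sqrt(1679))*i: a pole of order 2; residue ((11950/8457123)*sqrt(1679))*i.

Denominator factor (u**2 + 11*u/10 + 9/2)^2: discriminant -1679/100, complex-conjugate roots (-11/20) + ((1/20)*sqrt(1679))*i and (-11/20) - ((1/20)*sqrt(1679))*i; poles of order 2, moduli (3/2)*sqrt(2) and (3/2)*sqrt(2).
The radius of convergence is the smallest modulus among the singular points: (3/2)*sqrt(2).
The factor u**2 + 11*u/10 + 9/2 splits as (u - a)(u - a') with a = (-11/20) - ((1/20)*sqrt(1679))*i, a' = (-11/20) + ((1/20)*sqrt(1679))*i. At the order-2 pole a set g(u) = (u - a)^2*f(u) = [5*u/6 - 23/15] / (u - a')^2.
Order-2 pole: residue = g'(a); g'((-11/20) - ((1/20)*sqrt(1679))*i) = -((11950/8457123)*sqrt(1679))*i, so the residue is -((11950/8457123)*sqrt(1679))*i.
The factor u**2 + 11*u/10 + 9/2 splits as (u - a)(u - a') with a = (-11/20) + ((1/20)*sqrt(1679))*i, a' = (-11/20) - ((1/20)*sqrt(1679))*i. At the order-2 pole a set g(u) = (u - a)^2*f(u) = [5*u/6 - 23/15] / (u - a')^2.
Order-2 pole: residue = g'(a); g'((-11/20) + ((1/20)*sqrt(1679))*i) = ((11950/8457123)*sqrt(1679))*i, so the residue is ((11950/8457123)*sqrt(1679))*i.
List the singular points by increasing real part (a conjugate pair: the negative imaginary part first).


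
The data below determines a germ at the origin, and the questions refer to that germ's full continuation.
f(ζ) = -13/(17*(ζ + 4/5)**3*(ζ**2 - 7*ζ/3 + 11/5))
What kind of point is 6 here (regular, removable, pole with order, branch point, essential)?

Denominator factors: ζ + 4/5 = 34/5 at ζ = 6; ζ**2 - 7*ζ/3 + 11/5 = 121/5 at ζ = 6 — none vanishes.
So the germ continues analytically to 6.

The point is a regular point.


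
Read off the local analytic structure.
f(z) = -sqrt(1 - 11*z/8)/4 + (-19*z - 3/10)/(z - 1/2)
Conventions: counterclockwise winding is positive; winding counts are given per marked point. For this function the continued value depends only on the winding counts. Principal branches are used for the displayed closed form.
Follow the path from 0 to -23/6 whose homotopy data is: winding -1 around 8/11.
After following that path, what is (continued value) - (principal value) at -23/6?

Continued minus principal equals (1/24)*sqrt(903).

The rational part is single-valued and drops out of the difference; each branch term changes only by its own monodromy.
(-1/4)*sqrt(1 - z/(8/11)): winding -1 is odd, the square root flips sign, contributing -2*(-1/4)*sqrt(1 - (-23/6)/(8/11)) = -2*(-1/4)*sqrt(301/48) = (1/24)*sqrt(903).
Summing the contributions at z = -23/6 gives (1/24)*sqrt(903).


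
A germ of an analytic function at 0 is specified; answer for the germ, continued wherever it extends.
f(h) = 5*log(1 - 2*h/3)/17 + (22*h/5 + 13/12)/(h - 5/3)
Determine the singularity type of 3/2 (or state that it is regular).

The term (5/17)*log(1 - h/(3/2)) has argument 1 - 3/2/(3/2) = 0 at 3/2: a logarithmic (infinitely-sheeted) branch point; the remaining terms are analytic or single-valued there.

The point is a logarithmic branch point.


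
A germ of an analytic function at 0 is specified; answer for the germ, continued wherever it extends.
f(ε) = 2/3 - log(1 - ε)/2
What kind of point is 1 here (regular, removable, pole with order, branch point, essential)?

The point is a logarithmic branch point.

The term (-1/2)*log(1 - ε/(1)) has argument 1 - 1/(1) = 0 at 1: a logarithmic (infinitely-sheeted) branch point; the remaining terms are analytic or single-valued there.


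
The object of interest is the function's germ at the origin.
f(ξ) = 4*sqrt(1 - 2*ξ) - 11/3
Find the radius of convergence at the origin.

Branch term (4)*sqrt(1 - ξ/(1/2)): its argument vanishes at ξ = 1/2, a square-root branch point, modulus 1/2.
The radius of convergence is the smallest modulus among the singular points: 1/2.

The radius of convergence is 1/2.


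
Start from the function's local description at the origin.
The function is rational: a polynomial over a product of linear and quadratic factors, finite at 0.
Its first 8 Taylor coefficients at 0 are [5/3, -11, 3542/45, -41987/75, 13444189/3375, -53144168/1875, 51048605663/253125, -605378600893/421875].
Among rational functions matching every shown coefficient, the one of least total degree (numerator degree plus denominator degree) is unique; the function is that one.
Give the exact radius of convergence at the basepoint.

The radius of convergence is -9/10 + (1/110)*sqrt(13101).

No rational of total degree below 2 reproduces all 8 coefficients; solving the [0/2] Pade equations on them gives f(σ) = -5/(11*(σ**2 - 9*σ/5 - 3/11)), whose expansion matches every shown term.
Denominator factor (σ**2 - 9*σ/5 - 3/11): discriminant 1191/275, real irrational roots 9/10 + (1/110)*sqrt(13101) and 9/10 - (1/110)*sqrt(13101); poles of order 1, moduli 9/10 + (1/110)*sqrt(13101) and -9/10 + (1/110)*sqrt(13101).
The radius of convergence is the smallest modulus among the singular points: -9/10 + (1/110)*sqrt(13101).


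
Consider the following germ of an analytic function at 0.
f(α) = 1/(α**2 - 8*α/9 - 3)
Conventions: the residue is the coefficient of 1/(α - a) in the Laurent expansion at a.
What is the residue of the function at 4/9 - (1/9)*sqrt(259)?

The residue is -(9/518)*sqrt(259).

The factor α**2 - 8*α/9 - 3 splits as (α - a)(α - a') with a = 4/9 - (1/9)*sqrt(259), a' = 4/9 + (1/9)*sqrt(259). At the order-1 pole a set g(α) = (α - a)*f(α) = [1] / (α - a').
Simple pole: residue = g(a) at a = 4/9 - (1/9)*sqrt(259), which is -(9/518)*sqrt(259).


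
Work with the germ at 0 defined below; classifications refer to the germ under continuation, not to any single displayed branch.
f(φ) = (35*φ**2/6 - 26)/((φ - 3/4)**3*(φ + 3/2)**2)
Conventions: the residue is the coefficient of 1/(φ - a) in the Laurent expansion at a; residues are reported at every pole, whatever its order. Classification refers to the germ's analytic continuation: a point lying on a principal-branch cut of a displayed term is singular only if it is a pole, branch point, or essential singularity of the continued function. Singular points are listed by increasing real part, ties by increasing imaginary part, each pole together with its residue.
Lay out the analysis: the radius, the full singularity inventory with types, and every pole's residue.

Radius of convergence at 0: 3/4.
At -3/2: a pole of order 2; residue 6656/2187.
At 3/4: a pole of order 3; residue -6656/2187.

Denominator factor (φ + 3/2)^2: pole of order 2 at -3/2, modulus 3/2.
Denominator factor (φ - 3/4)^3: pole of order 3 at 3/4, modulus 3/4.
The radius of convergence is the smallest modulus among the singular points: 3/4.
At the order-2 pole -3/2 set g(φ) = (φ - (-3/2))^2*f(φ) = (35*φ**2/6 - 26)/(φ - 3/4)**3.
Order-2 pole: residue = g'(a); g'(-3/2) = 6656/2187, so the residue is 6656/2187.
At the order-3 pole 3/4 set g(φ) = (φ - (3/4))^3*f(φ) = (35*φ**2/6 - 26)/(φ + 3/2)**2.
Order-3 pole: residue = g''(a)/2; g''(3/4) = -13312/2187, so the residue is -6656/2187.
List the singular points by increasing real part (a conjugate pair: the negative imaginary part first).


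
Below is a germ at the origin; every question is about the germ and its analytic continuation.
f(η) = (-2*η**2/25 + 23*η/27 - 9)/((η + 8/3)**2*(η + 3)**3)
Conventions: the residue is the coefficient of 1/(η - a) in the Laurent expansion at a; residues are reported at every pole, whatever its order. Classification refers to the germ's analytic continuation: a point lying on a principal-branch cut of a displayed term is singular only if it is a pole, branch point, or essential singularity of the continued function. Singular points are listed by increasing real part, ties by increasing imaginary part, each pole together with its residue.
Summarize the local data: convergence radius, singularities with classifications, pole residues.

Radius of convergence at 0: 8/3.
At -3: a pole of order 3; residue -72794/25.
At -8/3: a pole of order 2; residue 72794/25.

Denominator factor (η + 8/3)^2: pole of order 2 at -8/3, modulus 8/3.
Denominator factor (η + 3)^3: pole of order 3 at -3, modulus 3.
The radius of convergence is the smallest modulus among the singular points: 8/3.
At the order-3 pole -3 set g(η) = (η - (-3))^3*f(η) = (-2*η**2/25 + 23*η/27 - 9)/(η + 8/3)**2.
Order-3 pole: residue = g''(a)/2; g''(-3) = -145588/25, so the residue is -72794/25.
At the order-2 pole -8/3 set g(η) = (η - (-8/3))^2*f(η) = (-2*η**2/25 + 23*η/27 - 9)/(η + 3)**3.
Order-2 pole: residue = g'(a); g'(-8/3) = 72794/25, so the residue is 72794/25.
List the singular points by increasing real part (a conjugate pair: the negative imaginary part first).


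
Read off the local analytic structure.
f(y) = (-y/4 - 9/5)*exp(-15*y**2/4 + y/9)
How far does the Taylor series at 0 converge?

The radius of convergence is infinite.

The factor exp(-15*y**2/4 + y/9) is entire and contributes no finite singular point.
The polynomial part has no poles.
No finite singular points: the Taylor series at 0 converges everywhere.


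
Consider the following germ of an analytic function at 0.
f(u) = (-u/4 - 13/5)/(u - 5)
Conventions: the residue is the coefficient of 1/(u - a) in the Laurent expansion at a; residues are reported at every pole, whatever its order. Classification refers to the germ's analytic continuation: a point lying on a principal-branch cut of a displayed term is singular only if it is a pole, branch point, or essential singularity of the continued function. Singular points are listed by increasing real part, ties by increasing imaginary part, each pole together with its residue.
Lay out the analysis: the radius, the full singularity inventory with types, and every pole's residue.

Denominator factor (u - 5): pole of order 1 at 5, modulus 5.
The radius of convergence is the smallest modulus among the singular points: 5.
At the order-1 pole 5 set g(u) = (u - (5))*f(u) = -u/4 - 13/5.
Simple pole: residue = g(a) at a = 5, which is -77/20.

Radius of convergence at 0: 5.
At 5: a pole of order 1; residue -77/20.


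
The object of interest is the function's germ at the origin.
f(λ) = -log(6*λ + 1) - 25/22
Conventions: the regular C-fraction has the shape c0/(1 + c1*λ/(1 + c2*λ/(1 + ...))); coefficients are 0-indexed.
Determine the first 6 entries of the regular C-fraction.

Taylor coefficients (expand at 0): a_0 = -25/22, a_1 = -6, a_2 = 18, a_3 = -72, a_4 = 324, a_5 = -7776/5.
c0 = a_0 = -25/22. Peel one level at a time: if S = 1 + c*λ/S' with S'(0) = 1, then c is the λ-coefficient of S and S' = c*λ/(S - 1).
S_1 = c0/f = 1 + (-132/25)*λ + (27324/625)*λ^2 + ...; c1 = -132/25.
S_2 = c1*λ/(S_1 - 1) = 1 + (207/25)*λ + (-3)*λ^2 + ...; c2 = 207/25.
S_3 = c2*λ/(S_2 - 1) = 1 + (25/69)*λ + (-4550/4761)*λ^2 + ...; c3 = 25/69.
S_4 = c3*λ/(S_3 - 1) = 1 + (182/69)*λ + (-12/5)*λ^2 + ...; c4 = 182/69.
S_5 = c4*λ/(S_4 - 1) = 1 + (414/455)*λ + ...; c5 = 414/455.

The regular C-fraction coefficients are [-25/22, -132/25, 207/25, 25/69, 182/69, 414/455].


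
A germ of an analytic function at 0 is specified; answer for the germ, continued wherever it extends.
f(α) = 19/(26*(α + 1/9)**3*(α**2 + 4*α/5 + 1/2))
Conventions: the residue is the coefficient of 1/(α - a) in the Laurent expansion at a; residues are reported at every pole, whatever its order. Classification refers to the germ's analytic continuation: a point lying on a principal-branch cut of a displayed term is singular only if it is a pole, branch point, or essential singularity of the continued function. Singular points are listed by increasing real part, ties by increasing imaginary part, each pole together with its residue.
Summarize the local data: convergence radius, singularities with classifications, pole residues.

Radius of convergence at 0: 1/9.
At (-2/5) - ((1/10)*sqrt(34))*i: a pole of order 1; residue (226256085/524596891) + ((262684215/686011319)*sqrt(34))*i.
At (-2/5) + ((1/10)*sqrt(34))*i: a pole of order 1; residue (226256085/524596891) - ((262684215/686011319)*sqrt(34))*i.
At -1/9: a pole of order 3; residue -452512170/524596891.


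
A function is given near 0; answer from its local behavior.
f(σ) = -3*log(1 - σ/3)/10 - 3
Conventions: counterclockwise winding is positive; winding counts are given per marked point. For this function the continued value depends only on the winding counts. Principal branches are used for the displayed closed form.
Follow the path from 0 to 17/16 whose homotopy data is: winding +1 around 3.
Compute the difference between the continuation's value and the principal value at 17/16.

The rational part is single-valued and drops out of the difference; each branch term changes only by its own monodromy.
(-3/10)*log(1 - σ/(3)): each positive loop around 3 adds 2*pi*i to the log, so winding +1 contributes (-3/10)*(1)*2*pi*i = -(3/5)*pi*i.
Summing the contributions at σ = 17/16 gives -(3/5)*pi*i.

Continued minus principal equals -(3/5)*pi*i.


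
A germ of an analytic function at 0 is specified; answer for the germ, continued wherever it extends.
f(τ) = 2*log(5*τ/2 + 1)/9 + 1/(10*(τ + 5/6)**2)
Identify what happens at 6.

Denominator factors: τ + 5/6 = 41/6 at τ = 6 — none vanishes.
Branch term log(1 - τ/(-2/5)): argument at 6 is 16, nonzero, so 6 is not its branch point (a point on a principal cut is still regular for the continued germ).
So the germ continues analytically to 6.

The point is a regular point.
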